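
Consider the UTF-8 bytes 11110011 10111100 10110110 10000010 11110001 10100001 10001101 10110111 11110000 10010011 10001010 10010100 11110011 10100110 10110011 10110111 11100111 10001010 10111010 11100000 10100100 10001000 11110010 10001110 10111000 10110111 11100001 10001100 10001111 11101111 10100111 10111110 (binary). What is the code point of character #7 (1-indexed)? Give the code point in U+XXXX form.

Offset 0: leading byte 0xF3 = 11110011 → 4-byte char #1 = F3 BC B6 82.
Offset 4: leading byte 0xF1 = 11110001 → 4-byte char #2 = F1 A1 8D B7.
Offset 8: leading byte 0xF0 = 11110000 → 4-byte char #3 = F0 93 8A 94.
Offset 12: leading byte 0xF3 = 11110011 → 4-byte char #4 = F3 A6 B3 B7.
Offset 16: leading byte 0xE7 = 11100111 → 3-byte char #5 = E7 8A BA.
Offset 19: leading byte 0xE0 = 11100000 → 3-byte char #6 = E0 A4 88.
Offset 22: leading byte 0xF2 = 11110010 → 4-byte char #7 = F2 8E B8 B7.
Leading byte 0xF2 = 11110010 matches 11110xxx → 4-byte sequence.
Byte 1: 0xF2 = 11110010, payload 010 (3 bits).
Byte 2: 0x8E = 10001110 (10xxxxxx ✓), payload 001110.
Byte 3: 0xB8 = 10111000 (10xxxxxx ✓), payload 111000.
Byte 4: 0xB7 = 10110111 (10xxxxxx ✓), payload 110111.
Concatenate: 010001110111000110111 = 0x8EE37 (21 bits → U+8EE37).

U+8EE37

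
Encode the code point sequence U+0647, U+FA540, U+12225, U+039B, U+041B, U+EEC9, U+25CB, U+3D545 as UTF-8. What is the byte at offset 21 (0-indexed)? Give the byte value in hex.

0xBD

U+0647 → 2-byte form D9 87 at offsets 0–1.
U+FA540 → 4-byte form F3 BA 95 80 at offsets 2–5.
U+12225 → 4-byte form F0 92 88 A5 at offsets 6–9.
U+039B → 2-byte form CE 9B at offsets 10–11.
U+041B → 2-byte form D0 9B at offsets 12–13.
U+EEC9 → 3-byte form EE BB 89 at offsets 14–16.
U+25CB → 3-byte form E2 97 8B at offsets 17–19.
U+3D545 → 4-byte form F0 BD 95 85 at offsets 20–23.
Offset 21 falls in char 8's range; it's byte 2 of F0 BD 95 85 = 0xBD.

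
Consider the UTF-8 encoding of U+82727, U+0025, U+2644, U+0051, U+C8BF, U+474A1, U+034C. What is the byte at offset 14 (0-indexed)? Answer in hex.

0x92

U+82727 → 4-byte form F2 82 9C A7 at offsets 0–3.
U+0025 → 1-byte form 25 at offsets 4–4.
U+2644 → 3-byte form E2 99 84 at offsets 5–7.
U+0051 → 1-byte form 51 at offsets 8–8.
U+C8BF → 3-byte form EC A2 BF at offsets 9–11.
U+474A1 → 4-byte form F1 87 92 A1 at offsets 12–15.
Offset 14 falls in char 6's range; it's byte 3 of F1 87 92 A1 = 0x92.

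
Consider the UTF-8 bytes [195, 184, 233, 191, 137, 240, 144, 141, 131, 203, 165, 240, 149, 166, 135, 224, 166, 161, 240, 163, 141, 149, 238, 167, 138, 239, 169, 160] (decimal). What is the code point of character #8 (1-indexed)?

Offset 0: leading byte 0xC3 = 11000011 → 2-byte char #1 = C3 B8.
Offset 2: leading byte 0xE9 = 11101001 → 3-byte char #2 = E9 BF 89.
Offset 5: leading byte 0xF0 = 11110000 → 4-byte char #3 = F0 90 8D 83.
Offset 9: leading byte 0xCB = 11001011 → 2-byte char #4 = CB A5.
Offset 11: leading byte 0xF0 = 11110000 → 4-byte char #5 = F0 95 A6 87.
Offset 15: leading byte 0xE0 = 11100000 → 3-byte char #6 = E0 A6 A1.
Offset 18: leading byte 0xF0 = 11110000 → 4-byte char #7 = F0 A3 8D 95.
Offset 22: leading byte 0xEE = 11101110 → 3-byte char #8 = EE A7 8A.
Leading byte 0xEE = 11101110 matches 1110xxxx → 3-byte sequence.
Byte 1: 0xEE = 11101110, payload 1110 (4 bits).
Byte 2: 0xA7 = 10100111 (10xxxxxx ✓), payload 100111.
Byte 3: 0x8A = 10001010 (10xxxxxx ✓), payload 001010.
Concatenate: 1110100111001010 = 0xE9CA (16 bits → U+E9CA).

U+E9CA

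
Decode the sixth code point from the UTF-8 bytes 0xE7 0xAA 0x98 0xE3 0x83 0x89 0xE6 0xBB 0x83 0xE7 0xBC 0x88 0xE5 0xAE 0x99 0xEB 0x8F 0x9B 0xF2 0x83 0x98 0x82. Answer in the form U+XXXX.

Offset 0: leading byte 0xE7 = 11100111 → 3-byte char #1 = E7 AA 98.
Offset 3: leading byte 0xE3 = 11100011 → 3-byte char #2 = E3 83 89.
Offset 6: leading byte 0xE6 = 11100110 → 3-byte char #3 = E6 BB 83.
Offset 9: leading byte 0xE7 = 11100111 → 3-byte char #4 = E7 BC 88.
Offset 12: leading byte 0xE5 = 11100101 → 3-byte char #5 = E5 AE 99.
Offset 15: leading byte 0xEB = 11101011 → 3-byte char #6 = EB 8F 9B.
Leading byte 0xEB = 11101011 matches 1110xxxx → 3-byte sequence.
Byte 1: 0xEB = 11101011, payload 1011 (4 bits).
Byte 2: 0x8F = 10001111 (10xxxxxx ✓), payload 001111.
Byte 3: 0x9B = 10011011 (10xxxxxx ✓), payload 011011.
Concatenate: 1011001111011011 = 0xB3DB (16 bits → U+B3DB).

U+B3DB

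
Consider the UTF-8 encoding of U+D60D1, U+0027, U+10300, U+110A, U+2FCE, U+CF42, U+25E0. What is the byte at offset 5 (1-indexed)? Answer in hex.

0x27

1-indexed offset 5 is 0-indexed offset 4.
U+D60D1 → 4-byte form F3 96 83 91 at offsets 0–3.
U+0027 → 1-byte form 27 at offsets 4–4.
Offset 4 falls in char 2's range; it's byte 1 of 27 = 0x27.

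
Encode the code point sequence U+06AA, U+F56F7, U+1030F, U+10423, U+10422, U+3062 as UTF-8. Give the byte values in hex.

DA AA F3 B5 9B B7 F0 90 8C 8F F0 90 90 A3 F0 90 90 A2 E3 81 A2

U+06AA: 2-byte form → DA AA.
U+F56F7: 4-byte form → F3 B5 9B B7.
U+1030F: 4-byte form → F0 90 8C 8F.
U+10423: 4-byte form → F0 90 90 A3.
U+10422: 4-byte form → F0 90 90 A2.
U+3062: 3-byte form → E3 81 A2.
Concatenated (21 bytes): DA AA F3 B5 9B B7 F0 90 8C 8F F0 90 90 A3 F0 90 90 A2 E3 81 A2.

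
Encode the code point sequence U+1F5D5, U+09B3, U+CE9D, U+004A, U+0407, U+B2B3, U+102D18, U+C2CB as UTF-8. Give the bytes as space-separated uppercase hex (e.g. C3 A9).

F0 9F 97 95 E0 A6 B3 EC BA 9D 4A D0 87 EB 8A B3 F4 82 B4 98 EC 8B 8B

U+1F5D5: 4-byte form → F0 9F 97 95.
U+09B3: 3-byte form → E0 A6 B3.
U+CE9D: 3-byte form → EC BA 9D.
U+004A: 1-byte form → 4A.
U+0407: 2-byte form → D0 87.
U+B2B3: 3-byte form → EB 8A B3.
U+102D18: 4-byte form → F4 82 B4 98.
U+C2CB: 3-byte form → EC 8B 8B.
Concatenated (23 bytes): F0 9F 97 95 E0 A6 B3 EC BA 9D 4A D0 87 EB 8A B3 F4 82 B4 98 EC 8B 8B.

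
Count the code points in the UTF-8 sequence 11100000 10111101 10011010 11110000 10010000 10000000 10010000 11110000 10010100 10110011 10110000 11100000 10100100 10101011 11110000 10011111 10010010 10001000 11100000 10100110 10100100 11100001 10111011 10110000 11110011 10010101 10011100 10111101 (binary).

8

Byte at offset 0: 0xE0 = 11100000 → 3-byte char (#1). Advance 3.
Byte at offset 3: 0xF0 = 11110000 → 4-byte char (#2). Advance 4.
Byte at offset 7: 0xF0 = 11110000 → 4-byte char (#3). Advance 4.
Byte at offset 11: 0xE0 = 11100000 → 3-byte char (#4). Advance 3.
Byte at offset 14: 0xF0 = 11110000 → 4-byte char (#5). Advance 4.
Byte at offset 18: 0xE0 = 11100000 → 3-byte char (#6). Advance 3.
Byte at offset 21: 0xE1 = 11100001 → 3-byte char (#7). Advance 3.
Byte at offset 24: 0xF3 = 11110011 → 4-byte char (#8). Advance 4.
Reached end at offset 28 after 8 code points.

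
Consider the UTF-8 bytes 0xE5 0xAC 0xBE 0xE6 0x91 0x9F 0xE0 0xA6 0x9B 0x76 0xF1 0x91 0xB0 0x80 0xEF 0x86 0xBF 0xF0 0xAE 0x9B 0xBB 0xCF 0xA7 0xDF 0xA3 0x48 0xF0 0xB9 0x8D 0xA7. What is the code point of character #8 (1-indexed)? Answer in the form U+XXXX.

Offset 0: leading byte 0xE5 = 11100101 → 3-byte char #1 = E5 AC BE.
Offset 3: leading byte 0xE6 = 11100110 → 3-byte char #2 = E6 91 9F.
Offset 6: leading byte 0xE0 = 11100000 → 3-byte char #3 = E0 A6 9B.
Offset 9: leading byte 0x76 = 01110110 → 1-byte char #4 = 76.
Offset 10: leading byte 0xF1 = 11110001 → 4-byte char #5 = F1 91 B0 80.
Offset 14: leading byte 0xEF = 11101111 → 3-byte char #6 = EF 86 BF.
Offset 17: leading byte 0xF0 = 11110000 → 4-byte char #7 = F0 AE 9B BB.
Offset 21: leading byte 0xCF = 11001111 → 2-byte char #8 = CF A7.
Leading byte 0xCF = 11001111 matches 110xxxxx → 2-byte sequence.
Byte 1: 0xCF = 11001111, payload 01111 (5 bits).
Byte 2: 0xA7 = 10100111 (10xxxxxx ✓), payload 100111.
Concatenate: 01111100111 = 0x3E7 (11 bits → U+03E7).

U+03E7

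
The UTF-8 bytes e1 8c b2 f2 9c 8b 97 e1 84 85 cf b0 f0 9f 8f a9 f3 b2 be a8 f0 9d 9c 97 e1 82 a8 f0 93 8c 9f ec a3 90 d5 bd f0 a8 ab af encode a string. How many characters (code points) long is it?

12

Byte at offset 0: 0xE1 = 11100001 → 3-byte char (#1). Advance 3.
Byte at offset 3: 0xF2 = 11110010 → 4-byte char (#2). Advance 4.
Byte at offset 7: 0xE1 = 11100001 → 3-byte char (#3). Advance 3.
Byte at offset 10: 0xCF = 11001111 → 2-byte char (#4). Advance 2.
Byte at offset 12: 0xF0 = 11110000 → 4-byte char (#5). Advance 4.
Byte at offset 16: 0xF3 = 11110011 → 4-byte char (#6). Advance 4.
Byte at offset 20: 0xF0 = 11110000 → 4-byte char (#7). Advance 4.
Byte at offset 24: 0xE1 = 11100001 → 3-byte char (#8). Advance 3.
Byte at offset 27: 0xF0 = 11110000 → 4-byte char (#9). Advance 4.
Byte at offset 31: 0xEC = 11101100 → 3-byte char (#10). Advance 3.
Byte at offset 34: 0xD5 = 11010101 → 2-byte char (#11). Advance 2.
Byte at offset 36: 0xF0 = 11110000 → 4-byte char (#12). Advance 4.
Reached end at offset 40 after 12 code points.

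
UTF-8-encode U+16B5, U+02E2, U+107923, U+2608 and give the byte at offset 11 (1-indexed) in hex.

0x98

1-indexed offset 11 is 0-indexed offset 10.
U+16B5 → 3-byte form E1 9A B5 at offsets 0–2.
U+02E2 → 2-byte form CB A2 at offsets 3–4.
U+107923 → 4-byte form F4 87 A4 A3 at offsets 5–8.
U+2608 → 3-byte form E2 98 88 at offsets 9–11.
Offset 10 falls in char 4's range; it's byte 2 of E2 98 88 = 0x98.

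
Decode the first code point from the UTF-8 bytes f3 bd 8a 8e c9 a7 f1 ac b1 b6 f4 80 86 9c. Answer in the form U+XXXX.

Offset 0: leading byte 0xF3 = 11110011 → 4-byte char #1 = F3 BD 8A 8E.
Leading byte 0xF3 = 11110011 matches 11110xxx → 4-byte sequence.
Byte 1: 0xF3 = 11110011, payload 011 (3 bits).
Byte 2: 0xBD = 10111101 (10xxxxxx ✓), payload 111101.
Byte 3: 0x8A = 10001010 (10xxxxxx ✓), payload 001010.
Byte 4: 0x8E = 10001110 (10xxxxxx ✓), payload 001110.
Concatenate: 011111101001010001110 = 0xFD28E (21 bits → U+FD28E).

U+FD28E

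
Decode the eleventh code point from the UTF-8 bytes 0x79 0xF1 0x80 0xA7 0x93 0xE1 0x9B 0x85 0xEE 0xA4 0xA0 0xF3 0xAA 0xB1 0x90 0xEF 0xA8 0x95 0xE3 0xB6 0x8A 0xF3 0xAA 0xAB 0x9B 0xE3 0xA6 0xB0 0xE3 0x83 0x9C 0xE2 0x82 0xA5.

U+20A5

Offset 0: leading byte 0x79 = 01111001 → 1-byte char #1 = 79.
Offset 1: leading byte 0xF1 = 11110001 → 4-byte char #2 = F1 80 A7 93.
Offset 5: leading byte 0xE1 = 11100001 → 3-byte char #3 = E1 9B 85.
Offset 8: leading byte 0xEE = 11101110 → 3-byte char #4 = EE A4 A0.
Offset 11: leading byte 0xF3 = 11110011 → 4-byte char #5 = F3 AA B1 90.
Offset 15: leading byte 0xEF = 11101111 → 3-byte char #6 = EF A8 95.
Offset 18: leading byte 0xE3 = 11100011 → 3-byte char #7 = E3 B6 8A.
Offset 21: leading byte 0xF3 = 11110011 → 4-byte char #8 = F3 AA AB 9B.
Offset 25: leading byte 0xE3 = 11100011 → 3-byte char #9 = E3 A6 B0.
Offset 28: leading byte 0xE3 = 11100011 → 3-byte char #10 = E3 83 9C.
Offset 31: leading byte 0xE2 = 11100010 → 3-byte char #11 = E2 82 A5.
Leading byte 0xE2 = 11100010 matches 1110xxxx → 3-byte sequence.
Byte 1: 0xE2 = 11100010, payload 0010 (4 bits).
Byte 2: 0x82 = 10000010 (10xxxxxx ✓), payload 000010.
Byte 3: 0xA5 = 10100101 (10xxxxxx ✓), payload 100101.
Concatenate: 0010000010100101 = 0x20A5 (16 bits → U+20A5).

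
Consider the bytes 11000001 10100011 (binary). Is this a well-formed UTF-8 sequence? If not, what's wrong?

Leading byte 0xC1 = 11000001 → 2-byte form.
Continuation bytes all match 10xxxxxx. Payload decodes to 0x63.
But 0x63 < 0x80, the minimum for a 2-byte sequence — this is an overlong encoding.

invalid (overlong encoding)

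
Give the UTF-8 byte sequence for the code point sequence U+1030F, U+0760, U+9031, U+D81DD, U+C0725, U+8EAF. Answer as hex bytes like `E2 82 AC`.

F0 90 8C 8F DD A0 E9 80 B1 F3 98 87 9D F3 80 9C A5 E8 BA AF

U+1030F: 4-byte form → F0 90 8C 8F.
U+0760: 2-byte form → DD A0.
U+9031: 3-byte form → E9 80 B1.
U+D81DD: 4-byte form → F3 98 87 9D.
U+C0725: 4-byte form → F3 80 9C A5.
U+8EAF: 3-byte form → E8 BA AF.
Concatenated (20 bytes): F0 90 8C 8F DD A0 E9 80 B1 F3 98 87 9D F3 80 9C A5 E8 BA AF.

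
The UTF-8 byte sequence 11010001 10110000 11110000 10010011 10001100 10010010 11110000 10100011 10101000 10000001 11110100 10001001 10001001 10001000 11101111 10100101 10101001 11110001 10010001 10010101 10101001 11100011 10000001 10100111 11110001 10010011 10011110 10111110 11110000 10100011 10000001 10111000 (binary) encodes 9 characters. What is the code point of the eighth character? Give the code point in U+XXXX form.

U+537BE

Offset 0: leading byte 0xD1 = 11010001 → 2-byte char #1 = D1 B0.
Offset 2: leading byte 0xF0 = 11110000 → 4-byte char #2 = F0 93 8C 92.
Offset 6: leading byte 0xF0 = 11110000 → 4-byte char #3 = F0 A3 A8 81.
Offset 10: leading byte 0xF4 = 11110100 → 4-byte char #4 = F4 89 89 88.
Offset 14: leading byte 0xEF = 11101111 → 3-byte char #5 = EF A5 A9.
Offset 17: leading byte 0xF1 = 11110001 → 4-byte char #6 = F1 91 95 A9.
Offset 21: leading byte 0xE3 = 11100011 → 3-byte char #7 = E3 81 A7.
Offset 24: leading byte 0xF1 = 11110001 → 4-byte char #8 = F1 93 9E BE.
Leading byte 0xF1 = 11110001 matches 11110xxx → 4-byte sequence.
Byte 1: 0xF1 = 11110001, payload 001 (3 bits).
Byte 2: 0x93 = 10010011 (10xxxxxx ✓), payload 010011.
Byte 3: 0x9E = 10011110 (10xxxxxx ✓), payload 011110.
Byte 4: 0xBE = 10111110 (10xxxxxx ✓), payload 111110.
Concatenate: 001010011011110111110 = 0x537BE (21 bits → U+537BE).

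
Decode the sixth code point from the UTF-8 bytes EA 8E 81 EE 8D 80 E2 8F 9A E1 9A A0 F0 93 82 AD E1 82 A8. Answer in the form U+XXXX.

Offset 0: leading byte 0xEA = 11101010 → 3-byte char #1 = EA 8E 81.
Offset 3: leading byte 0xEE = 11101110 → 3-byte char #2 = EE 8D 80.
Offset 6: leading byte 0xE2 = 11100010 → 3-byte char #3 = E2 8F 9A.
Offset 9: leading byte 0xE1 = 11100001 → 3-byte char #4 = E1 9A A0.
Offset 12: leading byte 0xF0 = 11110000 → 4-byte char #5 = F0 93 82 AD.
Offset 16: leading byte 0xE1 = 11100001 → 3-byte char #6 = E1 82 A8.
Leading byte 0xE1 = 11100001 matches 1110xxxx → 3-byte sequence.
Byte 1: 0xE1 = 11100001, payload 0001 (4 bits).
Byte 2: 0x82 = 10000010 (10xxxxxx ✓), payload 000010.
Byte 3: 0xA8 = 10101000 (10xxxxxx ✓), payload 101000.
Concatenate: 0001000010101000 = 0x10A8 (16 bits → U+10A8).

U+10A8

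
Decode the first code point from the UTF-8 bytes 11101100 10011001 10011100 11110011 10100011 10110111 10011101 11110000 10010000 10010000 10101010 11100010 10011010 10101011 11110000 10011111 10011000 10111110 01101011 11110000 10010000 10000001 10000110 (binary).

Offset 0: leading byte 0xEC = 11101100 → 3-byte char #1 = EC 99 9C.
Leading byte 0xEC = 11101100 matches 1110xxxx → 3-byte sequence.
Byte 1: 0xEC = 11101100, payload 1100 (4 bits).
Byte 2: 0x99 = 10011001 (10xxxxxx ✓), payload 011001.
Byte 3: 0x9C = 10011100 (10xxxxxx ✓), payload 011100.
Concatenate: 1100011001011100 = 0xC65C (16 bits → U+C65C).

U+C65C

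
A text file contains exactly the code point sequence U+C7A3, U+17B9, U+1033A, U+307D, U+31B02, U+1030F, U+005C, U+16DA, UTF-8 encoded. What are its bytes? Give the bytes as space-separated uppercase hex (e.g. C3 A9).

EC 9E A3 E1 9E B9 F0 90 8C BA E3 81 BD F0 B1 AC 82 F0 90 8C 8F 5C E1 9B 9A

U+C7A3: 3-byte form → EC 9E A3.
U+17B9: 3-byte form → E1 9E B9.
U+1033A: 4-byte form → F0 90 8C BA.
U+307D: 3-byte form → E3 81 BD.
U+31B02: 4-byte form → F0 B1 AC 82.
U+1030F: 4-byte form → F0 90 8C 8F.
U+005C: 1-byte form → 5C.
U+16DA: 3-byte form → E1 9B 9A.
Concatenated (25 bytes): EC 9E A3 E1 9E B9 F0 90 8C BA E3 81 BD F0 B1 AC 82 F0 90 8C 8F 5C E1 9B 9A.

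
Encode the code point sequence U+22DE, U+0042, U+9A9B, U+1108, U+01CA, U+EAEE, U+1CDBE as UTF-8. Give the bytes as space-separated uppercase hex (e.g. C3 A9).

U+22DE: 3-byte form → E2 8B 9E.
U+0042: 1-byte form → 42.
U+9A9B: 3-byte form → E9 AA 9B.
U+1108: 3-byte form → E1 84 88.
U+01CA: 2-byte form → C7 8A.
U+EAEE: 3-byte form → EE AB AE.
U+1CDBE: 4-byte form → F0 9C B6 BE.
Concatenated (19 bytes): E2 8B 9E 42 E9 AA 9B E1 84 88 C7 8A EE AB AE F0 9C B6 BE.

E2 8B 9E 42 E9 AA 9B E1 84 88 C7 8A EE AB AE F0 9C B6 BE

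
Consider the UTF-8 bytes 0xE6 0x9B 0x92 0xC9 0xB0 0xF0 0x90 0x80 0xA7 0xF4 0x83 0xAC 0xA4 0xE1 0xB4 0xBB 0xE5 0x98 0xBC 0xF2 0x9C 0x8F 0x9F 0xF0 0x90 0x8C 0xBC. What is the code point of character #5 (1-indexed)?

Offset 0: leading byte 0xE6 = 11100110 → 3-byte char #1 = E6 9B 92.
Offset 3: leading byte 0xC9 = 11001001 → 2-byte char #2 = C9 B0.
Offset 5: leading byte 0xF0 = 11110000 → 4-byte char #3 = F0 90 80 A7.
Offset 9: leading byte 0xF4 = 11110100 → 4-byte char #4 = F4 83 AC A4.
Offset 13: leading byte 0xE1 = 11100001 → 3-byte char #5 = E1 B4 BB.
Leading byte 0xE1 = 11100001 matches 1110xxxx → 3-byte sequence.
Byte 1: 0xE1 = 11100001, payload 0001 (4 bits).
Byte 2: 0xB4 = 10110100 (10xxxxxx ✓), payload 110100.
Byte 3: 0xBB = 10111011 (10xxxxxx ✓), payload 111011.
Concatenate: 0001110100111011 = 0x1D3B (16 bits → U+1D3B).

U+1D3B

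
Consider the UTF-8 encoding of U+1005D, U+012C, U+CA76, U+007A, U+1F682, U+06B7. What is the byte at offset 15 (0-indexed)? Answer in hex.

U+1005D → 4-byte form F0 90 81 9D at offsets 0–3.
U+012C → 2-byte form C4 AC at offsets 4–5.
U+CA76 → 3-byte form EC A9 B6 at offsets 6–8.
U+007A → 1-byte form 7A at offsets 9–9.
U+1F682 → 4-byte form F0 9F 9A 82 at offsets 10–13.
U+06B7 → 2-byte form DA B7 at offsets 14–15.
Offset 15 falls in char 6's range; it's byte 2 of DA B7 = 0xB7.

0xB7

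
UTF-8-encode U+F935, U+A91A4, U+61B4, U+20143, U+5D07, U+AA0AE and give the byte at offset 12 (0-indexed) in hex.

0x85

U+F935 → 3-byte form EF A4 B5 at offsets 0–2.
U+A91A4 → 4-byte form F2 A9 86 A4 at offsets 3–6.
U+61B4 → 3-byte form E6 86 B4 at offsets 7–9.
U+20143 → 4-byte form F0 A0 85 83 at offsets 10–13.
Offset 12 falls in char 4's range; it's byte 3 of F0 A0 85 83 = 0x85.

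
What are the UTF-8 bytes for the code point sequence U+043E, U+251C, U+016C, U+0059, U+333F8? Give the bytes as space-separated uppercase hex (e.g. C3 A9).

D0 BE E2 94 9C C5 AC 59 F0 B3 8F B8

U+043E: 2-byte form → D0 BE.
U+251C: 3-byte form → E2 94 9C.
U+016C: 2-byte form → C5 AC.
U+0059: 1-byte form → 59.
U+333F8: 4-byte form → F0 B3 8F B8.
Concatenated (12 bytes): D0 BE E2 94 9C C5 AC 59 F0 B3 8F B8.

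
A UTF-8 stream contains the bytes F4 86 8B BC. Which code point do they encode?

U+1062FC

Leading byte 0xF4 = 11110100 matches 11110xxx → 4-byte sequence.
Byte 1: 0xF4 = 11110100, payload 100 (3 bits).
Byte 2: 0x86 = 10000110 (10xxxxxx ✓), payload 000110.
Byte 3: 0x8B = 10001011 (10xxxxxx ✓), payload 001011.
Byte 4: 0xBC = 10111100 (10xxxxxx ✓), payload 111100.
Concatenate: 100000110001011111100 = 0x1062FC (21 bits → U+1062FC).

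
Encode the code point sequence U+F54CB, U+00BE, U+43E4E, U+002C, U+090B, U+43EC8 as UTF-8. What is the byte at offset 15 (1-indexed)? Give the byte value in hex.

0xF1

1-indexed offset 15 is 0-indexed offset 14.
U+F54CB → 4-byte form F3 B5 93 8B at offsets 0–3.
U+00BE → 2-byte form C2 BE at offsets 4–5.
U+43E4E → 4-byte form F1 83 B9 8E at offsets 6–9.
U+002C → 1-byte form 2C at offsets 10–10.
U+090B → 3-byte form E0 A4 8B at offsets 11–13.
U+43EC8 → 4-byte form F1 83 BB 88 at offsets 14–17.
Offset 14 falls in char 6's range; it's byte 1 of F1 83 BB 88 = 0xF1.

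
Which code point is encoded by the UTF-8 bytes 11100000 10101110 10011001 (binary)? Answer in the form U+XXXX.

Leading byte 0xE0 = 11100000 matches 1110xxxx → 3-byte sequence.
Byte 1: 0xE0 = 11100000, payload 0000 (4 bits).
Byte 2: 0xAE = 10101110 (10xxxxxx ✓), payload 101110.
Byte 3: 0x99 = 10011001 (10xxxxxx ✓), payload 011001.
Concatenate: 0000101110011001 = 0xB99 (16 bits → U+0B99).

U+0B99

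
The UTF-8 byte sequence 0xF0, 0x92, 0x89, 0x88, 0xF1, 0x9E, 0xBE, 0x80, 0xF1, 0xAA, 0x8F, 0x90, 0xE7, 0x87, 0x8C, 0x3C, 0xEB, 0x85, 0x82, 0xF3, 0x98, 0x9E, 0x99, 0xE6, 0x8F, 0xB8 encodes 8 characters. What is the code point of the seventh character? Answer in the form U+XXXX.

Offset 0: leading byte 0xF0 = 11110000 → 4-byte char #1 = F0 92 89 88.
Offset 4: leading byte 0xF1 = 11110001 → 4-byte char #2 = F1 9E BE 80.
Offset 8: leading byte 0xF1 = 11110001 → 4-byte char #3 = F1 AA 8F 90.
Offset 12: leading byte 0xE7 = 11100111 → 3-byte char #4 = E7 87 8C.
Offset 15: leading byte 0x3C = 00111100 → 1-byte char #5 = 3C.
Offset 16: leading byte 0xEB = 11101011 → 3-byte char #6 = EB 85 82.
Offset 19: leading byte 0xF3 = 11110011 → 4-byte char #7 = F3 98 9E 99.
Leading byte 0xF3 = 11110011 matches 11110xxx → 4-byte sequence.
Byte 1: 0xF3 = 11110011, payload 011 (3 bits).
Byte 2: 0x98 = 10011000 (10xxxxxx ✓), payload 011000.
Byte 3: 0x9E = 10011110 (10xxxxxx ✓), payload 011110.
Byte 4: 0x99 = 10011001 (10xxxxxx ✓), payload 011001.
Concatenate: 011011000011110011001 = 0xD8799 (21 bits → U+D8799).

U+D8799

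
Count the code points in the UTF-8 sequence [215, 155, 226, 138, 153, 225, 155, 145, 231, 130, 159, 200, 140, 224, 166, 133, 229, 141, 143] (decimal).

7

Byte at offset 0: 0xD7 = 11010111 → 2-byte char (#1). Advance 2.
Byte at offset 2: 0xE2 = 11100010 → 3-byte char (#2). Advance 3.
Byte at offset 5: 0xE1 = 11100001 → 3-byte char (#3). Advance 3.
Byte at offset 8: 0xE7 = 11100111 → 3-byte char (#4). Advance 3.
Byte at offset 11: 0xC8 = 11001000 → 2-byte char (#5). Advance 2.
Byte at offset 13: 0xE0 = 11100000 → 3-byte char (#6). Advance 3.
Byte at offset 16: 0xE5 = 11100101 → 3-byte char (#7). Advance 3.
Reached end at offset 19 after 7 code points.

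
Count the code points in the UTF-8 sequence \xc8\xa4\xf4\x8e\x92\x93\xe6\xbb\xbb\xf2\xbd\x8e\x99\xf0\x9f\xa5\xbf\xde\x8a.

Byte at offset 0: 0xC8 = 11001000 → 2-byte char (#1). Advance 2.
Byte at offset 2: 0xF4 = 11110100 → 4-byte char (#2). Advance 4.
Byte at offset 6: 0xE6 = 11100110 → 3-byte char (#3). Advance 3.
Byte at offset 9: 0xF2 = 11110010 → 4-byte char (#4). Advance 4.
Byte at offset 13: 0xF0 = 11110000 → 4-byte char (#5). Advance 4.
Byte at offset 17: 0xDE = 11011110 → 2-byte char (#6). Advance 2.
Reached end at offset 19 after 6 code points.

6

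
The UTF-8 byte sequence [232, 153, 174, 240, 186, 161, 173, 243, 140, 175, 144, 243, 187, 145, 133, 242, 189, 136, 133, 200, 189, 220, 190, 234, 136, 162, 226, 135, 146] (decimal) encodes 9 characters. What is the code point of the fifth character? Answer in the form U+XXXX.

Offset 0: leading byte 0xE8 = 11101000 → 3-byte char #1 = E8 99 AE.
Offset 3: leading byte 0xF0 = 11110000 → 4-byte char #2 = F0 BA A1 AD.
Offset 7: leading byte 0xF3 = 11110011 → 4-byte char #3 = F3 8C AF 90.
Offset 11: leading byte 0xF3 = 11110011 → 4-byte char #4 = F3 BB 91 85.
Offset 15: leading byte 0xF2 = 11110010 → 4-byte char #5 = F2 BD 88 85.
Leading byte 0xF2 = 11110010 matches 11110xxx → 4-byte sequence.
Byte 1: 0xF2 = 11110010, payload 010 (3 bits).
Byte 2: 0xBD = 10111101 (10xxxxxx ✓), payload 111101.
Byte 3: 0x88 = 10001000 (10xxxxxx ✓), payload 001000.
Byte 4: 0x85 = 10000101 (10xxxxxx ✓), payload 000101.
Concatenate: 010111101001000000101 = 0xBD205 (21 bits → U+BD205).

U+BD205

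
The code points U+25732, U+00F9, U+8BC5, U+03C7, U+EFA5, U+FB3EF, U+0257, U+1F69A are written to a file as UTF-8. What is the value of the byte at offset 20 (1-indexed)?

0x97

1-indexed offset 20 is 0-indexed offset 19.
U+25732 → 4-byte form F0 A5 9C B2 at offsets 0–3.
U+00F9 → 2-byte form C3 B9 at offsets 4–5.
U+8BC5 → 3-byte form E8 AF 85 at offsets 6–8.
U+03C7 → 2-byte form CF 87 at offsets 9–10.
U+EFA5 → 3-byte form EE BE A5 at offsets 11–13.
U+FB3EF → 4-byte form F3 BB 8F AF at offsets 14–17.
U+0257 → 2-byte form C9 97 at offsets 18–19.
Offset 19 falls in char 7's range; it's byte 2 of C9 97 = 0x97.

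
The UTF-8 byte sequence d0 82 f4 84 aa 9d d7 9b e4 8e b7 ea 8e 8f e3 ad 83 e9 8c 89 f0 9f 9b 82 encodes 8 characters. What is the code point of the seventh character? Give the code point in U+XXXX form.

Offset 0: leading byte 0xD0 = 11010000 → 2-byte char #1 = D0 82.
Offset 2: leading byte 0xF4 = 11110100 → 4-byte char #2 = F4 84 AA 9D.
Offset 6: leading byte 0xD7 = 11010111 → 2-byte char #3 = D7 9B.
Offset 8: leading byte 0xE4 = 11100100 → 3-byte char #4 = E4 8E B7.
Offset 11: leading byte 0xEA = 11101010 → 3-byte char #5 = EA 8E 8F.
Offset 14: leading byte 0xE3 = 11100011 → 3-byte char #6 = E3 AD 83.
Offset 17: leading byte 0xE9 = 11101001 → 3-byte char #7 = E9 8C 89.
Leading byte 0xE9 = 11101001 matches 1110xxxx → 3-byte sequence.
Byte 1: 0xE9 = 11101001, payload 1001 (4 bits).
Byte 2: 0x8C = 10001100 (10xxxxxx ✓), payload 001100.
Byte 3: 0x89 = 10001001 (10xxxxxx ✓), payload 001001.
Concatenate: 1001001100001001 = 0x9309 (16 bits → U+9309).

U+9309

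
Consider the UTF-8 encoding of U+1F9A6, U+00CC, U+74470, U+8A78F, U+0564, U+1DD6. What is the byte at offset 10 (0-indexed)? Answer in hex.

U+1F9A6 → 4-byte form F0 9F A6 A6 at offsets 0–3.
U+00CC → 2-byte form C3 8C at offsets 4–5.
U+74470 → 4-byte form F1 B4 91 B0 at offsets 6–9.
U+8A78F → 4-byte form F2 8A 9E 8F at offsets 10–13.
Offset 10 falls in char 4's range; it's byte 1 of F2 8A 9E 8F = 0xF2.

0xF2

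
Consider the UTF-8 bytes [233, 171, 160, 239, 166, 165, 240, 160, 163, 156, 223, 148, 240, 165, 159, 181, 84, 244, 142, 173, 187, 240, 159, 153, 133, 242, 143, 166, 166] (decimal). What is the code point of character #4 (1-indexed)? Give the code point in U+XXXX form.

U+07D4

Offset 0: leading byte 0xE9 = 11101001 → 3-byte char #1 = E9 AB A0.
Offset 3: leading byte 0xEF = 11101111 → 3-byte char #2 = EF A6 A5.
Offset 6: leading byte 0xF0 = 11110000 → 4-byte char #3 = F0 A0 A3 9C.
Offset 10: leading byte 0xDF = 11011111 → 2-byte char #4 = DF 94.
Leading byte 0xDF = 11011111 matches 110xxxxx → 2-byte sequence.
Byte 1: 0xDF = 11011111, payload 11111 (5 bits).
Byte 2: 0x94 = 10010100 (10xxxxxx ✓), payload 010100.
Concatenate: 11111010100 = 0x7D4 (11 bits → U+07D4).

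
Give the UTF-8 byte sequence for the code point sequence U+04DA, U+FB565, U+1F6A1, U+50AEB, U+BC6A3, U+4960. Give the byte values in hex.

D3 9A F3 BB 95 A5 F0 9F 9A A1 F1 90 AB AB F2 BC 9A A3 E4 A5 A0

U+04DA: 2-byte form → D3 9A.
U+FB565: 4-byte form → F3 BB 95 A5.
U+1F6A1: 4-byte form → F0 9F 9A A1.
U+50AEB: 4-byte form → F1 90 AB AB.
U+BC6A3: 4-byte form → F2 BC 9A A3.
U+4960: 3-byte form → E4 A5 A0.
Concatenated (21 bytes): D3 9A F3 BB 95 A5 F0 9F 9A A1 F1 90 AB AB F2 BC 9A A3 E4 A5 A0.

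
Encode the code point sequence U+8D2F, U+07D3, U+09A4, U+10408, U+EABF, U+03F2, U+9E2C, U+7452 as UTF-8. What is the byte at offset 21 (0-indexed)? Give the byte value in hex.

U+8D2F → 3-byte form E8 B4 AF at offsets 0–2.
U+07D3 → 2-byte form DF 93 at offsets 3–4.
U+09A4 → 3-byte form E0 A6 A4 at offsets 5–7.
U+10408 → 4-byte form F0 90 90 88 at offsets 8–11.
U+EABF → 3-byte form EE AA BF at offsets 12–14.
U+03F2 → 2-byte form CF B2 at offsets 15–16.
U+9E2C → 3-byte form E9 B8 AC at offsets 17–19.
U+7452 → 3-byte form E7 91 92 at offsets 20–22.
Offset 21 falls in char 8's range; it's byte 2 of E7 91 92 = 0x91.

0x91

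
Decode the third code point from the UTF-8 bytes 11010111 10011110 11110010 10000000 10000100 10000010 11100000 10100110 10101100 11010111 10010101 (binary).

Offset 0: leading byte 0xD7 = 11010111 → 2-byte char #1 = D7 9E.
Offset 2: leading byte 0xF2 = 11110010 → 4-byte char #2 = F2 80 84 82.
Offset 6: leading byte 0xE0 = 11100000 → 3-byte char #3 = E0 A6 AC.
Leading byte 0xE0 = 11100000 matches 1110xxxx → 3-byte sequence.
Byte 1: 0xE0 = 11100000, payload 0000 (4 bits).
Byte 2: 0xA6 = 10100110 (10xxxxxx ✓), payload 100110.
Byte 3: 0xAC = 10101100 (10xxxxxx ✓), payload 101100.
Concatenate: 0000100110101100 = 0x9AC (16 bits → U+09AC).

U+09AC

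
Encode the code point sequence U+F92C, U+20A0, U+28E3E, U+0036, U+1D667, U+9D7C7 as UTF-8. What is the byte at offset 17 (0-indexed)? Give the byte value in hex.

U+F92C → 3-byte form EF A4 AC at offsets 0–2.
U+20A0 → 3-byte form E2 82 A0 at offsets 3–5.
U+28E3E → 4-byte form F0 A8 B8 BE at offsets 6–9.
U+0036 → 1-byte form 36 at offsets 10–10.
U+1D667 → 4-byte form F0 9D 99 A7 at offsets 11–14.
U+9D7C7 → 4-byte form F2 9D 9F 87 at offsets 15–18.
Offset 17 falls in char 6's range; it's byte 3 of F2 9D 9F 87 = 0x9F.

0x9F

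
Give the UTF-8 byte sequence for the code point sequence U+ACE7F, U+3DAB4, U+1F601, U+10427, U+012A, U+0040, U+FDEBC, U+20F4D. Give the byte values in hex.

U+ACE7F: 4-byte form → F2 AC B9 BF.
U+3DAB4: 4-byte form → F0 BD AA B4.
U+1F601: 4-byte form → F0 9F 98 81.
U+10427: 4-byte form → F0 90 90 A7.
U+012A: 2-byte form → C4 AA.
U+0040: 1-byte form → 40.
U+FDEBC: 4-byte form → F3 BD BA BC.
U+20F4D: 4-byte form → F0 A0 BD 8D.
Concatenated (27 bytes): F2 AC B9 BF F0 BD AA B4 F0 9F 98 81 F0 90 90 A7 C4 AA 40 F3 BD BA BC F0 A0 BD 8D.

F2 AC B9 BF F0 BD AA B4 F0 9F 98 81 F0 90 90 A7 C4 AA 40 F3 BD BA BC F0 A0 BD 8D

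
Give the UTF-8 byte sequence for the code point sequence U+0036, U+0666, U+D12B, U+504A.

U+0036: 1-byte form → 36.
U+0666: 2-byte form → D9 A6.
U+D12B: 3-byte form → ED 84 AB.
U+504A: 3-byte form → E5 81 8A.
Concatenated (9 bytes): 36 D9 A6 ED 84 AB E5 81 8A.

36 D9 A6 ED 84 AB E5 81 8A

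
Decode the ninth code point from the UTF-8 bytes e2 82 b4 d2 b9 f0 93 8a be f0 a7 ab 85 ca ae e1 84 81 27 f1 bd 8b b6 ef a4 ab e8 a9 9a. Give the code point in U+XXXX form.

U+F92B

Offset 0: leading byte 0xE2 = 11100010 → 3-byte char #1 = E2 82 B4.
Offset 3: leading byte 0xD2 = 11010010 → 2-byte char #2 = D2 B9.
Offset 5: leading byte 0xF0 = 11110000 → 4-byte char #3 = F0 93 8A BE.
Offset 9: leading byte 0xF0 = 11110000 → 4-byte char #4 = F0 A7 AB 85.
Offset 13: leading byte 0xCA = 11001010 → 2-byte char #5 = CA AE.
Offset 15: leading byte 0xE1 = 11100001 → 3-byte char #6 = E1 84 81.
Offset 18: leading byte 0x27 = 00100111 → 1-byte char #7 = 27.
Offset 19: leading byte 0xF1 = 11110001 → 4-byte char #8 = F1 BD 8B B6.
Offset 23: leading byte 0xEF = 11101111 → 3-byte char #9 = EF A4 AB.
Leading byte 0xEF = 11101111 matches 1110xxxx → 3-byte sequence.
Byte 1: 0xEF = 11101111, payload 1111 (4 bits).
Byte 2: 0xA4 = 10100100 (10xxxxxx ✓), payload 100100.
Byte 3: 0xAB = 10101011 (10xxxxxx ✓), payload 101011.
Concatenate: 1111100100101011 = 0xF92B (16 bits → U+F92B).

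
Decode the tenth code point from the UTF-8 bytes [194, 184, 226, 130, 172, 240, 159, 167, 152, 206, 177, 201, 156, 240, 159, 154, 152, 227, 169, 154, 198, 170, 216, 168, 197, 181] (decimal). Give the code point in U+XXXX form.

U+0175

Offset 0: leading byte 0xC2 = 11000010 → 2-byte char #1 = C2 B8.
Offset 2: leading byte 0xE2 = 11100010 → 3-byte char #2 = E2 82 AC.
Offset 5: leading byte 0xF0 = 11110000 → 4-byte char #3 = F0 9F A7 98.
Offset 9: leading byte 0xCE = 11001110 → 2-byte char #4 = CE B1.
Offset 11: leading byte 0xC9 = 11001001 → 2-byte char #5 = C9 9C.
Offset 13: leading byte 0xF0 = 11110000 → 4-byte char #6 = F0 9F 9A 98.
Offset 17: leading byte 0xE3 = 11100011 → 3-byte char #7 = E3 A9 9A.
Offset 20: leading byte 0xC6 = 11000110 → 2-byte char #8 = C6 AA.
Offset 22: leading byte 0xD8 = 11011000 → 2-byte char #9 = D8 A8.
Offset 24: leading byte 0xC5 = 11000101 → 2-byte char #10 = C5 B5.
Leading byte 0xC5 = 11000101 matches 110xxxxx → 2-byte sequence.
Byte 1: 0xC5 = 11000101, payload 00101 (5 bits).
Byte 2: 0xB5 = 10110101 (10xxxxxx ✓), payload 110101.
Concatenate: 00101110101 = 0x175 (11 bits → U+0175).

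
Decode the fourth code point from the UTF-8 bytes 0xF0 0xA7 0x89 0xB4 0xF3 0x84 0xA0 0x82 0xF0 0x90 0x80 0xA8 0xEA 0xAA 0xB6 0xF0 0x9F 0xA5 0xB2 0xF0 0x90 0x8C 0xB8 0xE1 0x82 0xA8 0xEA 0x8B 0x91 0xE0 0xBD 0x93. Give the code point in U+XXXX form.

U+AAB6

Offset 0: leading byte 0xF0 = 11110000 → 4-byte char #1 = F0 A7 89 B4.
Offset 4: leading byte 0xF3 = 11110011 → 4-byte char #2 = F3 84 A0 82.
Offset 8: leading byte 0xF0 = 11110000 → 4-byte char #3 = F0 90 80 A8.
Offset 12: leading byte 0xEA = 11101010 → 3-byte char #4 = EA AA B6.
Leading byte 0xEA = 11101010 matches 1110xxxx → 3-byte sequence.
Byte 1: 0xEA = 11101010, payload 1010 (4 bits).
Byte 2: 0xAA = 10101010 (10xxxxxx ✓), payload 101010.
Byte 3: 0xB6 = 10110110 (10xxxxxx ✓), payload 110110.
Concatenate: 1010101010110110 = 0xAAB6 (16 bits → U+AAB6).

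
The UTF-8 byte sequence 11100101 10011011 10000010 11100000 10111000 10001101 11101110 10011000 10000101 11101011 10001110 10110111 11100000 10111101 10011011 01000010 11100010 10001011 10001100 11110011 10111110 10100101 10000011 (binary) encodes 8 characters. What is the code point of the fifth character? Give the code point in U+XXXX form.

Offset 0: leading byte 0xE5 = 11100101 → 3-byte char #1 = E5 9B 82.
Offset 3: leading byte 0xE0 = 11100000 → 3-byte char #2 = E0 B8 8D.
Offset 6: leading byte 0xEE = 11101110 → 3-byte char #3 = EE 98 85.
Offset 9: leading byte 0xEB = 11101011 → 3-byte char #4 = EB 8E B7.
Offset 12: leading byte 0xE0 = 11100000 → 3-byte char #5 = E0 BD 9B.
Leading byte 0xE0 = 11100000 matches 1110xxxx → 3-byte sequence.
Byte 1: 0xE0 = 11100000, payload 0000 (4 bits).
Byte 2: 0xBD = 10111101 (10xxxxxx ✓), payload 111101.
Byte 3: 0x9B = 10011011 (10xxxxxx ✓), payload 011011.
Concatenate: 0000111101011011 = 0xF5B (16 bits → U+0F5B).

U+0F5B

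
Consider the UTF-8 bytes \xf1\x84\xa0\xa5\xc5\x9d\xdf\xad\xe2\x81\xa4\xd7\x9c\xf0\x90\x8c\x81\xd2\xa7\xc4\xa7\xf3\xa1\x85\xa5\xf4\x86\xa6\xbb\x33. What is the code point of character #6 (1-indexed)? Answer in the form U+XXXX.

Offset 0: leading byte 0xF1 = 11110001 → 4-byte char #1 = F1 84 A0 A5.
Offset 4: leading byte 0xC5 = 11000101 → 2-byte char #2 = C5 9D.
Offset 6: leading byte 0xDF = 11011111 → 2-byte char #3 = DF AD.
Offset 8: leading byte 0xE2 = 11100010 → 3-byte char #4 = E2 81 A4.
Offset 11: leading byte 0xD7 = 11010111 → 2-byte char #5 = D7 9C.
Offset 13: leading byte 0xF0 = 11110000 → 4-byte char #6 = F0 90 8C 81.
Leading byte 0xF0 = 11110000 matches 11110xxx → 4-byte sequence.
Byte 1: 0xF0 = 11110000, payload 000 (3 bits).
Byte 2: 0x90 = 10010000 (10xxxxxx ✓), payload 010000.
Byte 3: 0x8C = 10001100 (10xxxxxx ✓), payload 001100.
Byte 4: 0x81 = 10000001 (10xxxxxx ✓), payload 000001.
Concatenate: 000010000001100000001 = 0x10301 (21 bits → U+10301).

U+10301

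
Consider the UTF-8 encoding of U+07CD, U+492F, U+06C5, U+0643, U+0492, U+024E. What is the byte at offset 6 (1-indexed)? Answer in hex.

0xDB

1-indexed offset 6 is 0-indexed offset 5.
U+07CD → 2-byte form DF 8D at offsets 0–1.
U+492F → 3-byte form E4 A4 AF at offsets 2–4.
U+06C5 → 2-byte form DB 85 at offsets 5–6.
Offset 5 falls in char 3's range; it's byte 1 of DB 85 = 0xDB.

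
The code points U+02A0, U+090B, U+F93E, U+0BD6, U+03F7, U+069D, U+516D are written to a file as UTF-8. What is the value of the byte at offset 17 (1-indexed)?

0x85

1-indexed offset 17 is 0-indexed offset 16.
U+02A0 → 2-byte form CA A0 at offsets 0–1.
U+090B → 3-byte form E0 A4 8B at offsets 2–4.
U+F93E → 3-byte form EF A4 BE at offsets 5–7.
U+0BD6 → 3-byte form E0 AF 96 at offsets 8–10.
U+03F7 → 2-byte form CF B7 at offsets 11–12.
U+069D → 2-byte form DA 9D at offsets 13–14.
U+516D → 3-byte form E5 85 AD at offsets 15–17.
Offset 16 falls in char 7's range; it's byte 2 of E5 85 AD = 0x85.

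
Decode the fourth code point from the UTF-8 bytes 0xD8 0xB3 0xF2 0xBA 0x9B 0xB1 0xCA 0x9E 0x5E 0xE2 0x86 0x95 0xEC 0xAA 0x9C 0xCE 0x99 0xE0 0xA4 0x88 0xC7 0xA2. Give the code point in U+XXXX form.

U+005E

Offset 0: leading byte 0xD8 = 11011000 → 2-byte char #1 = D8 B3.
Offset 2: leading byte 0xF2 = 11110010 → 4-byte char #2 = F2 BA 9B B1.
Offset 6: leading byte 0xCA = 11001010 → 2-byte char #3 = CA 9E.
Offset 8: leading byte 0x5E = 01011110 → 1-byte char #4 = 5E.
Leading byte 0x5E = 01011110 matches 0xxxxxxx → 1-byte sequence.
Byte 1: 0x5E = 01011110, payload 1011110 (7 bits).
Concatenate: 1011110 = 0x5E (7 bits → U+005E).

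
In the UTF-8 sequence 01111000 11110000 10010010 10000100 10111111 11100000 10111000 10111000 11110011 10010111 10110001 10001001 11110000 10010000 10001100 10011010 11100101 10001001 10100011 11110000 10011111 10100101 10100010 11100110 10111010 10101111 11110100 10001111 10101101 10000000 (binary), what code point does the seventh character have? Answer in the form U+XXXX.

Offset 0: leading byte 0x78 = 01111000 → 1-byte char #1 = 78.
Offset 1: leading byte 0xF0 = 11110000 → 4-byte char #2 = F0 92 84 BF.
Offset 5: leading byte 0xE0 = 11100000 → 3-byte char #3 = E0 B8 B8.
Offset 8: leading byte 0xF3 = 11110011 → 4-byte char #4 = F3 97 B1 89.
Offset 12: leading byte 0xF0 = 11110000 → 4-byte char #5 = F0 90 8C 9A.
Offset 16: leading byte 0xE5 = 11100101 → 3-byte char #6 = E5 89 A3.
Offset 19: leading byte 0xF0 = 11110000 → 4-byte char #7 = F0 9F A5 A2.
Leading byte 0xF0 = 11110000 matches 11110xxx → 4-byte sequence.
Byte 1: 0xF0 = 11110000, payload 000 (3 bits).
Byte 2: 0x9F = 10011111 (10xxxxxx ✓), payload 011111.
Byte 3: 0xA5 = 10100101 (10xxxxxx ✓), payload 100101.
Byte 4: 0xA2 = 10100010 (10xxxxxx ✓), payload 100010.
Concatenate: 000011111100101100010 = 0x1F962 (21 bits → U+1F962).

U+1F962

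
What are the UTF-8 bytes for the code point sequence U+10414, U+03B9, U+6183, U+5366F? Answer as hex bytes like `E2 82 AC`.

F0 90 90 94 CE B9 E6 86 83 F1 93 99 AF

U+10414: 4-byte form → F0 90 90 94.
U+03B9: 2-byte form → CE B9.
U+6183: 3-byte form → E6 86 83.
U+5366F: 4-byte form → F1 93 99 AF.
Concatenated (13 bytes): F0 90 90 94 CE B9 E6 86 83 F1 93 99 AF.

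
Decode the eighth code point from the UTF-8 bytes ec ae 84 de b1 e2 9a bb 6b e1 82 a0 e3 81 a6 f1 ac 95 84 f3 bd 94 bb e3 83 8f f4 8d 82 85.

Offset 0: leading byte 0xEC = 11101100 → 3-byte char #1 = EC AE 84.
Offset 3: leading byte 0xDE = 11011110 → 2-byte char #2 = DE B1.
Offset 5: leading byte 0xE2 = 11100010 → 3-byte char #3 = E2 9A BB.
Offset 8: leading byte 0x6B = 01101011 → 1-byte char #4 = 6B.
Offset 9: leading byte 0xE1 = 11100001 → 3-byte char #5 = E1 82 A0.
Offset 12: leading byte 0xE3 = 11100011 → 3-byte char #6 = E3 81 A6.
Offset 15: leading byte 0xF1 = 11110001 → 4-byte char #7 = F1 AC 95 84.
Offset 19: leading byte 0xF3 = 11110011 → 4-byte char #8 = F3 BD 94 BB.
Leading byte 0xF3 = 11110011 matches 11110xxx → 4-byte sequence.
Byte 1: 0xF3 = 11110011, payload 011 (3 bits).
Byte 2: 0xBD = 10111101 (10xxxxxx ✓), payload 111101.
Byte 3: 0x94 = 10010100 (10xxxxxx ✓), payload 010100.
Byte 4: 0xBB = 10111011 (10xxxxxx ✓), payload 111011.
Concatenate: 011111101010100111011 = 0xFD53B (21 bits → U+FD53B).

U+FD53B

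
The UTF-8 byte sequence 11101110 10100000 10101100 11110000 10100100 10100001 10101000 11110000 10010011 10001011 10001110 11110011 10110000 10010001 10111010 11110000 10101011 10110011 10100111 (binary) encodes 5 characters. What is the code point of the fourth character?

U+F047A

Offset 0: leading byte 0xEE = 11101110 → 3-byte char #1 = EE A0 AC.
Offset 3: leading byte 0xF0 = 11110000 → 4-byte char #2 = F0 A4 A1 A8.
Offset 7: leading byte 0xF0 = 11110000 → 4-byte char #3 = F0 93 8B 8E.
Offset 11: leading byte 0xF3 = 11110011 → 4-byte char #4 = F3 B0 91 BA.
Leading byte 0xF3 = 11110011 matches 11110xxx → 4-byte sequence.
Byte 1: 0xF3 = 11110011, payload 011 (3 bits).
Byte 2: 0xB0 = 10110000 (10xxxxxx ✓), payload 110000.
Byte 3: 0x91 = 10010001 (10xxxxxx ✓), payload 010001.
Byte 4: 0xBA = 10111010 (10xxxxxx ✓), payload 111010.
Concatenate: 011110000010001111010 = 0xF047A (21 bits → U+F047A).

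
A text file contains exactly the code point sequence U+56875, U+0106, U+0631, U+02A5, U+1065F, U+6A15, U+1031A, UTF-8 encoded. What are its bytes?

F1 96 A1 B5 C4 86 D8 B1 CA A5 F0 90 99 9F E6 A8 95 F0 90 8C 9A

U+56875: 4-byte form → F1 96 A1 B5.
U+0106: 2-byte form → C4 86.
U+0631: 2-byte form → D8 B1.
U+02A5: 2-byte form → CA A5.
U+1065F: 4-byte form → F0 90 99 9F.
U+6A15: 3-byte form → E6 A8 95.
U+1031A: 4-byte form → F0 90 8C 9A.
Concatenated (21 bytes): F1 96 A1 B5 C4 86 D8 B1 CA A5 F0 90 99 9F E6 A8 95 F0 90 8C 9A.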